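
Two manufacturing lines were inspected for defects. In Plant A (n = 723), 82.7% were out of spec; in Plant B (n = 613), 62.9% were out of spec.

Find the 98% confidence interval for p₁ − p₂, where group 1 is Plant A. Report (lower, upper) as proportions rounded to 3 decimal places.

(0.142, 0.254)

SE₁ = √(p̂₁(1−p̂₁)/n₁) = √(0.8270·0.1730/723) = 0.01407; SE₂ = √(0.6290·0.3710/613) = 0.01951.
Independent samples: SE of the difference = √(SE₁² + SE₂²) = √(0.0001979649 + 0.0003806401) = 0.02405.
z* for 98% confidence is 2.326, so the margin of error is 2.326 × 0.02405 = 0.05594.
Point estimate p̂₁ − p̂₂ = 0.8270 − 0.6290 = 0.1980.
0.1980 ± 0.05594 → (0.142, 0.254).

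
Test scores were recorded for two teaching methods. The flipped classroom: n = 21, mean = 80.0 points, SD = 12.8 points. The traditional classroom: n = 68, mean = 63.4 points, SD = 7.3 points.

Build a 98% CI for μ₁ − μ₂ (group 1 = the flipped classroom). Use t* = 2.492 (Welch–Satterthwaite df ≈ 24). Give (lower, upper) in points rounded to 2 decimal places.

(9.30, 23.90)

Per-group SEs: s₁/√n₁ = 12.8/√21 = 2.7932, s₂/√n₂ = 7.3/√68 = 0.8853.
Unpooled SE of the difference: √(7.80196624 + 0.78375609) = 2.9301.
Margin of error = t* · SE = 2.492 × 2.9301 = 7.3018.
x̄₁ − x̄₂ = 80.0 − 63.4 = 16.6000.
CI: 16.6000 ± 7.3018 = (9.30, 23.90).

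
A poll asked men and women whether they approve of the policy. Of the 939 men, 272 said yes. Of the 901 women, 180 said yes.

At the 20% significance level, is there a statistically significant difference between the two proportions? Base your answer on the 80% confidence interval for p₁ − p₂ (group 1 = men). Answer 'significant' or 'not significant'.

Sample proportions: 272/939 = 0.2897, 180/901 = 0.1998.
Each SE is √(p̂(1−p̂)/n): √(0.2897·0.7103/939) = 0.01480 and √(0.1998·0.8002/901) = 0.01332.
SE(p̂₁ − p̂₂) = √(SE₁² + SE₂²) = √(0.00021904 + 0.0001774224) = 0.01991, since the two samples are independent.
At 80% confidence z* = 1.282; margin = 1.282 × 0.01991 = 0.02552.
The difference is 0.2897 − 0.1998 = 0.0899, so the interval is 0.0899 ± 0.02552 = (0.06438, 0.11542).
The interval (0.06438, 0.11542) does not contain 0, so the difference is significant.

significant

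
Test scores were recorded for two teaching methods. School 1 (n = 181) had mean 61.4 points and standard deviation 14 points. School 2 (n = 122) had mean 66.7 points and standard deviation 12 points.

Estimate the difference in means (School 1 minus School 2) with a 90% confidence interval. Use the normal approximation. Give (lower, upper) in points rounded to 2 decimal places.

(-7.77, -2.83)

Per-group SEs: s₁/√n₁ = 14/√181 = 1.0406, s₂/√n₂ = 12/√122 = 1.0864.
Unpooled SE of the difference: √(1.08284836 + 1.18026496) = 1.5044.
Margin of error = z* · SE = 1.645 × 1.5044 = 2.4747.
x̄₁ − x̄₂ = 61.4 − 66.7 = -5.3000.
CI: -5.3000 ± 2.4747 = (-7.77, -2.83).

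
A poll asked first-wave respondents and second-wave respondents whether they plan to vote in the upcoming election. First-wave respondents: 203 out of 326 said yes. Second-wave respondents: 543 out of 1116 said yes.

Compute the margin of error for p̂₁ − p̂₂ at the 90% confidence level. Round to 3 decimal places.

First, p̂₁ = 203/326 = 0.6227; p̂₂ = 543/1116 = 0.4866.
The two standard errors are √(0.6227×0.3773/326) = 0.02685 and √(0.4866×0.5134/1116) = 0.01496.
Because the samples are independent, SE_diff = √(0.02685² + 0.01496²) = 0.03074.
Using z* = 1.645 for 90%, ME = 1.645 × 0.03074 = 0.05057.

0.051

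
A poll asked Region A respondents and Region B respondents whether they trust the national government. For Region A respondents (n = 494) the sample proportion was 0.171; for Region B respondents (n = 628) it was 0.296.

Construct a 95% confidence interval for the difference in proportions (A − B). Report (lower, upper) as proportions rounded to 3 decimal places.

The two standard errors are √(0.1710×0.8290/494) = 0.01694 and √(0.2960×0.7040/628) = 0.01822.
Because the samples are independent, SE_diff = √(0.01694² + 0.01822²) = 0.02488.
Using z* = 1.960 for 95%, ME = 1.960 × 0.02488 = 0.04876.
p̂₁ − p̂₂ = -0.1250; interval -0.1250 ± 0.04876 gives (-0.174, -0.076).

(-0.174, -0.076)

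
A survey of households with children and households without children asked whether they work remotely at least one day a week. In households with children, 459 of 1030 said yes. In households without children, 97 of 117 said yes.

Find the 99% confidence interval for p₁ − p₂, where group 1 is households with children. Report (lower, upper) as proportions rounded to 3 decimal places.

(-0.482, -0.285)

First, p̂₁ = 459/1030 = 0.4456; p̂₂ = 97/117 = 0.8291.
The two standard errors are √(0.4456×0.5544/1030) = 0.01549 and √(0.8291×0.1709/117) = 0.03480.
Because the samples are independent, SE_diff = √(0.01549² + 0.03480²) = 0.03809.
Using z* = 2.576 for 99%, ME = 2.576 × 0.03809 = 0.09812.
p̂₁ − p̂₂ = -0.3835; interval -0.3835 ± 0.09812 gives (-0.482, -0.285).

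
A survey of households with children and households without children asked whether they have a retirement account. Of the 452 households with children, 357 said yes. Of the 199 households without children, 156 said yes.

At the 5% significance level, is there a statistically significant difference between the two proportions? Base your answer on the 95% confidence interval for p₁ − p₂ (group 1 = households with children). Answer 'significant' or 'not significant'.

Sample proportions: 357/452 = 0.7898, 156/199 = 0.7839.
Each SE is √(p̂(1−p̂)/n): √(0.7898·0.2102/452) = 0.01916 and √(0.7839·0.2161/199) = 0.02918.
SE(p̂₁ − p̂₂) = √(SE₁² + SE₂²) = √(0.0003671056 + 0.0008514724) = 0.03491, since the two samples are independent.
At 95% confidence z* = 1.960; margin = 1.960 × 0.03491 = 0.06842.
The difference is 0.7898 − 0.7839 = 0.0059, so the interval is 0.0059 ± 0.06842 = (-0.06252, 0.07432).
The interval (-0.06252, 0.07432) contains 0, so the difference is not significant.

not significant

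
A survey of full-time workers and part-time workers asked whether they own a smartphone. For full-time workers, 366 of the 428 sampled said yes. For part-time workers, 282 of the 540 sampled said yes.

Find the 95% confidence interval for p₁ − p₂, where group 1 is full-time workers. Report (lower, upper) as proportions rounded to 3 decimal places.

First, p̂₁ = 366/428 = 0.8551; p̂₂ = 282/540 = 0.5222.
The two standard errors are √(0.8551×0.1449/428) = 0.01701 and √(0.5222×0.4778/540) = 0.02150.
Because the samples are independent, SE_diff = √(0.01701² + 0.02150²) = 0.02742.
Using z* = 1.960 for 95%, ME = 1.960 × 0.02742 = 0.05374.
p̂₁ − p̂₂ = 0.3329; interval 0.3329 ± 0.05374 gives (0.279, 0.387).

(0.279, 0.387)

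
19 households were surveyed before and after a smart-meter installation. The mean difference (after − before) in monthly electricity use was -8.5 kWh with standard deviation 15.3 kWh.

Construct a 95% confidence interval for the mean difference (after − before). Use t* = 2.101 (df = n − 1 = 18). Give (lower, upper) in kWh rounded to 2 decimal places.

(-15.87, -1.13)

Paired design: SE = s_d/√n = 15.3/√19 = 3.5101.
t* = 2.101; margin of error = 2.101 × 3.5101 = 7.3747.
-8.5 ± 7.3747 → (-15.87, -1.13).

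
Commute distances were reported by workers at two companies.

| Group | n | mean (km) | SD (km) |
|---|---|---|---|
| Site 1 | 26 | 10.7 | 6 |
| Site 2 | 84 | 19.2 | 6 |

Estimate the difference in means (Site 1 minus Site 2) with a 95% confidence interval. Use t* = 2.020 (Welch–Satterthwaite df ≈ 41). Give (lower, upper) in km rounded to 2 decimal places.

(-11.22, -5.78)

Per-group SEs: s₁/√n₁ = 6/√26 = 1.1767, s₂/√n₂ = 6/√84 = 0.6547.
Unpooled SE of the difference: √(1.38462289 + 0.42863209) = 1.3466.
Margin of error = t* · SE = 2.020 × 1.3466 = 2.7201.
x̄₁ − x̄₂ = 10.7 − 19.2 = -8.5000.
CI: -8.5000 ± 2.7201 = (-11.22, -5.78).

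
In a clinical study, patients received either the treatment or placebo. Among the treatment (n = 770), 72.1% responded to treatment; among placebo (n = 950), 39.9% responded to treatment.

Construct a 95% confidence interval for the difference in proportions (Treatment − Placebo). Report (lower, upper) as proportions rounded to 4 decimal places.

(0.2776, 0.3664)

Each SE is √(p̂(1−p̂)/n): √(0.7210·0.2790/770) = 0.01616 and √(0.3990·0.6010/950) = 0.01589.
SE(p̂₁ − p̂₂) = √(SE₁² + SE₂²) = √(0.0002611456 + 0.0002524921) = 0.02266, since the two samples are independent.
At 95% confidence z* = 1.960; margin = 1.960 × 0.02266 = 0.04441.
The difference is 0.7210 − 0.3990 = 0.3220, so the interval is 0.3220 ± 0.04441 = (0.2776, 0.3664).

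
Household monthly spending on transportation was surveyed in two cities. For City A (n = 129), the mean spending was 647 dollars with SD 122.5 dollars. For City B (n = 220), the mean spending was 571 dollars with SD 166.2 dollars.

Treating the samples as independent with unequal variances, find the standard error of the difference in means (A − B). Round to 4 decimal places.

15.5526

SE₁ = s₁/√n₁ = 122.5/√129 = 10.7855; SE₂ = 166.2/√220 = 11.2052.
Independent samples, unequal variances: SE_diff = √(SE₁² + SE₂²) = √(116.32701025 + 125.55650704) = 15.5526.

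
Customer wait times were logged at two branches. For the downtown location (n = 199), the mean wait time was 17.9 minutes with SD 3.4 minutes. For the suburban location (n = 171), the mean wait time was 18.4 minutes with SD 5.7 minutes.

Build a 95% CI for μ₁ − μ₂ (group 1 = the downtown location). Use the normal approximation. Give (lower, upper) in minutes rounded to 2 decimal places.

SE₁ = s₁/√n₁ = 3.4/√199 = 0.2410; SE₂ = 5.7/√171 = 0.4359.
Independent samples, unequal variances: SE_diff = √(SE₁² + SE₂²) = √(0.058081 + 0.19000881) = 0.4981.
z* = 1.960, so margin of error = 1.960 × 0.4981 = 0.9763.
Difference in means = 17.9 − 18.4 = -0.5000.
-0.5000 ± 0.9763 → (-1.48, 0.48).

(-1.48, 0.48)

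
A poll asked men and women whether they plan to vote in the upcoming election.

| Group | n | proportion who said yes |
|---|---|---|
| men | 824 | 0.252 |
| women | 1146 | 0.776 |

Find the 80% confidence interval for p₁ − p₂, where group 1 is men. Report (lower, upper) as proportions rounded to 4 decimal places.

(-0.5490, -0.4990)

The two standard errors are √(0.2520×0.7480/824) = 0.01512 and √(0.7760×0.2240/1146) = 0.01232.
Because the samples are independent, SE_diff = √(0.01512² + 0.01232²) = 0.01950.
Using z* = 1.282 for 80%, ME = 1.282 × 0.01950 = 0.02500.
p̂₁ − p̂₂ = -0.5240; interval -0.5240 ± 0.02500 gives (-0.5490, -0.4990).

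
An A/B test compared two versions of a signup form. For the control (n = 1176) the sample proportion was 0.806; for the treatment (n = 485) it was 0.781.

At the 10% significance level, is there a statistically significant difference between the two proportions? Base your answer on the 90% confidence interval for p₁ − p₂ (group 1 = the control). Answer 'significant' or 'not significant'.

The two standard errors are √(0.8060×0.1940/1176) = 0.01153 and √(0.7810×0.2190/485) = 0.01878.
Because the samples are independent, SE_diff = √(0.01153² + 0.01878²) = 0.02204.
Using z* = 1.645 for 90%, ME = 1.645 × 0.02204 = 0.03626.
p̂₁ − p̂₂ = 0.0250; interval 0.0250 ± 0.03626 gives (-0.01126, 0.06126).
The interval (-0.01126, 0.06126) contains 0, so the difference is not significant.

not significant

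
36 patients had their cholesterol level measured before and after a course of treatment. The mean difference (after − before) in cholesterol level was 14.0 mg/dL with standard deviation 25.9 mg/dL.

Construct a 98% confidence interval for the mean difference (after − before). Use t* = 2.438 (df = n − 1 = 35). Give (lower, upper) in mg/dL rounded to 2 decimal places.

(3.48, 24.52)

This is a matched-pairs design, so SE = s_d/√n = 25.9/√36 = 4.3167.
Margin = 2.438 × 4.3167 = 10.5241; the interval is 14.0 ± 10.5241 = (3.48, 24.52).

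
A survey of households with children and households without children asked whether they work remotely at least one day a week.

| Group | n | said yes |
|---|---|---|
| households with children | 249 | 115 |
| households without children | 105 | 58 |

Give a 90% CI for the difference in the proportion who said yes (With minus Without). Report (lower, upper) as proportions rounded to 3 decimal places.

(-0.186, 0.005)

p̂₁ = 115/249 = 0.4618 and p̂₂ = 58/105 = 0.5524.
SE₁ = √(p̂₁(1−p̂₁)/n₁) = √(0.4618·0.5382/249) = 0.03159; SE₂ = √(0.5524·0.4476/105) = 0.04853.
Independent samples: SE of the difference = √(SE₁² + SE₂²) = √(0.0009979281 + 0.0023551609) = 0.05791.
z* for 90% confidence is 1.645, so the margin of error is 1.645 × 0.05791 = 0.09526.
Point estimate p̂₁ − p̂₂ = 0.4618 − 0.5524 = -0.0906.
-0.0906 ± 0.09526 → (-0.186, 0.005).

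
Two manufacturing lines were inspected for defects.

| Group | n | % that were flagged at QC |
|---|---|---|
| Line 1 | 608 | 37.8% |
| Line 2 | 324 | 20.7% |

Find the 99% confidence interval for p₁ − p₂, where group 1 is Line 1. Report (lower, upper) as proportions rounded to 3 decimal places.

(0.094, 0.248)

Each SE is √(p̂(1−p̂)/n): √(0.3780·0.6220/608) = 0.01966 and √(0.2070·0.7930/324) = 0.02251.
SE(p̂₁ − p̂₂) = √(SE₁² + SE₂²) = √(0.0003865156 + 0.0005067001) = 0.02989, since the two samples are independent.
At 99% confidence z* = 2.576; margin = 2.576 × 0.02989 = 0.07700.
The difference is 0.3780 − 0.2070 = 0.1710, so the interval is 0.1710 ± 0.07700 = (0.094, 0.248).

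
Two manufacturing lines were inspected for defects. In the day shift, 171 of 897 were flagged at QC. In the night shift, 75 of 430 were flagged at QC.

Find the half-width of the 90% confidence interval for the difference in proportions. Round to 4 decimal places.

First, p̂₁ = 171/897 = 0.1906; p̂₂ = 75/430 = 0.1744.
The two standard errors are √(0.1906×0.8094/897) = 0.01311 and √(0.1744×0.8256/430) = 0.01830.
Because the samples are independent, SE_diff = √(0.01311² + 0.01830²) = 0.02251.
Using z* = 1.645 for 90%, ME = 1.645 × 0.02251 = 0.03703.

0.0370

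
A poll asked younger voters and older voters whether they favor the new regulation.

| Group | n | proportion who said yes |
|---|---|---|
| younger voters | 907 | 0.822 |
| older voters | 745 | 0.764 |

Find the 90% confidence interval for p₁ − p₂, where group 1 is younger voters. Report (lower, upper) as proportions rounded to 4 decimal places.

(0.0250, 0.0910)

SE₁ = √(p̂₁(1−p̂₁)/n₁) = √(0.8220·0.1780/907) = 0.01270; SE₂ = √(0.7640·0.2360/745) = 0.01556.
Independent samples: SE of the difference = √(SE₁² + SE₂²) = √(0.00016129 + 0.0002421136) = 0.02008.
z* for 90% confidence is 1.645, so the margin of error is 1.645 × 0.02008 = 0.03303.
Point estimate p̂₁ − p̂₂ = 0.8220 − 0.7640 = 0.0580.
0.0580 ± 0.03303 → (0.0250, 0.0910).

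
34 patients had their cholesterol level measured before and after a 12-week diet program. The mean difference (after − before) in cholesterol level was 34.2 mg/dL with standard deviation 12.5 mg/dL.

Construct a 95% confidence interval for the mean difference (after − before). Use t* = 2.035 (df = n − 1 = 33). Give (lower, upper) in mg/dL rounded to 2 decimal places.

(29.84, 38.56)

Paired design: SE = s_d/√n = 12.5/√34 = 2.1437.
t* = 2.035; margin of error = 2.035 × 2.1437 = 4.3624.
34.2 ± 4.3624 → (29.84, 38.56).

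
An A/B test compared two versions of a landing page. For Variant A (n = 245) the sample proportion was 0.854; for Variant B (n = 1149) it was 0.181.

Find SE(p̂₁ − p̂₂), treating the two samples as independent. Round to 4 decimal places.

0.0253

Each SE is √(p̂(1−p̂)/n): √(0.8540·0.1460/245) = 0.02256 and √(0.1810·0.8190/1149) = 0.01136.
SE(p̂₁ − p̂₂) = √(SE₁² + SE₂²) = √(0.0005089536 + 0.0001290496) = 0.02526, since the two samples are independent.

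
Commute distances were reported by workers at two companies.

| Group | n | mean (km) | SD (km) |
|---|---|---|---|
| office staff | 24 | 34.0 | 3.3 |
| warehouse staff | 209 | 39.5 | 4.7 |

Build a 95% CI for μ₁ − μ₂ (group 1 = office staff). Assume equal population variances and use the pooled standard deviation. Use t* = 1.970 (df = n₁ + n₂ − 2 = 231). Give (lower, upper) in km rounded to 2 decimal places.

(-7.44, -3.56)

Pooled variance s_p² = [23·3.3² + 208·4.7²] / (24+209−2) = 20.9748, so s_p = 4.5798.
SE_diff = s_p·√(1/n₁ + 1/n₂) = 4.5798·√(1/24 + 1/209) = 0.9871.
t* = 1.970; margin = 1.970 × 0.9871 = 1.9446.
Difference = 34.0 − 39.5 = -5.5000.
-5.5000 ± 1.9446 → (-7.44, -3.56).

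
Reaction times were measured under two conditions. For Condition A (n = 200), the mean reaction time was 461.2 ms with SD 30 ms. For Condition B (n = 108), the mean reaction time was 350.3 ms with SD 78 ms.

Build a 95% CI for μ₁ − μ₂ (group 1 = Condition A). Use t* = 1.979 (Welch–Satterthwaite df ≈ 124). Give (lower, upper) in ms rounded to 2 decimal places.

(95.46, 126.34)

Per-group SEs: s₁/√n₁ = 30/√200 = 2.1213, s₂/√n₂ = 78/√108 = 7.5056.
Unpooled SE of the difference: √(4.49991369 + 56.33403136) = 7.7996.
Margin of error = t* · SE = 1.979 × 7.7996 = 15.4354.
x̄₁ − x̄₂ = 461.2 − 350.3 = 110.9000.
CI: 110.9000 ± 15.4354 = (95.46, 126.34).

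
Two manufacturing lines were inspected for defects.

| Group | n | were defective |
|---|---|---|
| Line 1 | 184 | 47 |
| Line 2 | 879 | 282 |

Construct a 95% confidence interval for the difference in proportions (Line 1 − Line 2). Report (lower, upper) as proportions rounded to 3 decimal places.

First, p̂₁ = 47/184 = 0.2554; p̂₂ = 282/879 = 0.3208.
The two standard errors are √(0.2554×0.7446/184) = 0.03215 and √(0.3208×0.6792/879) = 0.01574.
Because the samples are independent, SE_diff = √(0.03215² + 0.01574²) = 0.03580.
Using z* = 1.960 for 95%, ME = 1.960 × 0.03580 = 0.07017.
p̂₁ − p̂₂ = -0.0654; interval -0.0654 ± 0.07017 gives (-0.136, 0.005).

(-0.136, 0.005)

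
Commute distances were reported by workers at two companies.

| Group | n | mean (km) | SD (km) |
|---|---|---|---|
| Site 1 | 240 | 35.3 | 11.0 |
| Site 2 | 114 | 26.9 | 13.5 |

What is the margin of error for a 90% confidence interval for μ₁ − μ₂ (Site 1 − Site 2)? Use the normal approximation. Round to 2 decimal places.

2.39

Per-group SEs: s₁/√n₁ = 11.0/√240 = 0.7100, s₂/√n₂ = 13.5/√114 = 1.2644.
Unpooled SE of the difference: √(0.5041 + 1.59870736) = 1.4501.
Margin of error = z* · SE = 1.645 × 1.4501 = 2.3854.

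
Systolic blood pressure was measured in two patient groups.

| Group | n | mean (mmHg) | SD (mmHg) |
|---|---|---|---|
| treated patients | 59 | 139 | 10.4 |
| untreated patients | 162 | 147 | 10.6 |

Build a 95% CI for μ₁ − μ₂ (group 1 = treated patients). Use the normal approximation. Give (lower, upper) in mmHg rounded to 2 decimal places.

(-11.12, -4.88)

SE₁ = s₁/√n₁ = 10.4/√59 = 1.3540; SE₂ = 10.6/√162 = 0.8328.
Independent samples, unequal variances: SE_diff = √(SE₁² + SE₂²) = √(1.833316 + 0.69355584) = 1.5896.
z* = 1.960, so margin of error = 1.960 × 1.5896 = 3.1156.
Difference in means = 139 − 147 = -8.0000.
-8.0000 ± 3.1156 → (-11.12, -4.88).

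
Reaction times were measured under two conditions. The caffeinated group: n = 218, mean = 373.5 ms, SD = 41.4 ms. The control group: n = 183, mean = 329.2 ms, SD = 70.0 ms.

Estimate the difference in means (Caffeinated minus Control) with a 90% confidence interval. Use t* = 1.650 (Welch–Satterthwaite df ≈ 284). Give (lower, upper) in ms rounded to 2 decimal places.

(34.59, 54.01)

Per-group SEs: s₁/√n₁ = 41.4/√218 = 2.8040, s₂/√n₂ = 70.0/√183 = 5.1745.
Unpooled SE of the difference: √(7.862416 + 26.77545025) = 5.8854.
Margin of error = t* · SE = 1.650 × 5.8854 = 9.7109.
x̄₁ − x̄₂ = 373.5 − 329.2 = 44.3000.
CI: 44.3000 ± 9.7109 = (34.59, 54.01).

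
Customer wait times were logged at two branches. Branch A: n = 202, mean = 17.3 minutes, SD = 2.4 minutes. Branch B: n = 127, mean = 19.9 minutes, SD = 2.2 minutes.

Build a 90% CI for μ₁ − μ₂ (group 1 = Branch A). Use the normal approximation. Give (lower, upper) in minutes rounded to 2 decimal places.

SE₁ = s₁/√n₁ = 2.4/√202 = 0.1689; SE₂ = 2.2/√127 = 0.1952.
Independent samples, unequal variances: SE_diff = √(SE₁² + SE₂²) = √(0.02852721 + 0.03810304) = 0.2581.
z* = 1.645, so margin of error = 1.645 × 0.2581 = 0.4246.
Difference in means = 17.3 − 19.9 = -2.6000.
-2.6000 ± 0.4246 → (-3.02, -2.18).

(-3.02, -2.18)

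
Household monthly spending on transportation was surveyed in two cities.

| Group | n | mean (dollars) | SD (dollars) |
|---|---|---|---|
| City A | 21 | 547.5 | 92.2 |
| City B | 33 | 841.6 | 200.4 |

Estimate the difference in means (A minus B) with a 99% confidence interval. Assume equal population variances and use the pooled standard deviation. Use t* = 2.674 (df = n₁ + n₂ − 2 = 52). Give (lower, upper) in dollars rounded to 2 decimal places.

(-418.97, -169.23)

s_p = √[((n₁−1)s₁² + (n₂−1)s₂²)/(n₁+n₂−2)] = √[(20·92.2² + 32·200.4²)/52] = 167.2827.
SE = 167.2827·√(1/21 + 1/33) = 46.6962.
With t* = 2.674, margin = 2.674 × 46.6962 = 124.8656.
x̄₁ − x̄₂ = 547.5 − 841.6 = -294.1000; interval -294.1000 ± 124.8656 = (-418.97, -169.23).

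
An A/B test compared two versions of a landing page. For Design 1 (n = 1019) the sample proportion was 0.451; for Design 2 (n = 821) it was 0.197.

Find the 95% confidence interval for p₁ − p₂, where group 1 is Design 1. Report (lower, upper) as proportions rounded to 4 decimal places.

Each SE is √(p̂(1−p̂)/n): √(0.4510·0.5490/1019) = 0.01559 and √(0.1970·0.8030/821) = 0.01388.
SE(p̂₁ − p̂₂) = √(SE₁² + SE₂²) = √(0.0002430481 + 0.0001926544) = 0.02087, since the two samples are independent.
At 95% confidence z* = 1.960; margin = 1.960 × 0.02087 = 0.04091.
The difference is 0.4510 − 0.1970 = 0.2540, so the interval is 0.2540 ± 0.04091 = (0.2131, 0.2949).

(0.2131, 0.2949)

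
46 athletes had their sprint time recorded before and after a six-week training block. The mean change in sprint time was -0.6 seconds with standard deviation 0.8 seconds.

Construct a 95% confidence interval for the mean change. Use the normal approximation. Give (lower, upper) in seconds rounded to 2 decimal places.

This is a matched-pairs design, so SE = s_d/√n = 0.8/√46 = 0.1180.
Margin = 1.960 × 0.1180 = 0.2313; the interval is -0.6 ± 0.2313 = (-0.83, -0.37).

(-0.83, -0.37)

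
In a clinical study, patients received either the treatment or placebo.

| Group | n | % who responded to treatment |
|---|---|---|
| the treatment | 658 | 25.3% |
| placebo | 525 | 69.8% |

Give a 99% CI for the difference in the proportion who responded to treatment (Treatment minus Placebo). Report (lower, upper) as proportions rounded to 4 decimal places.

SE₁ = √(p̂₁(1−p̂₁)/n₁) = √(0.2530·0.7470/658) = 0.01695; SE₂ = √(0.6980·0.3020/525) = 0.02004.
Independent samples: SE of the difference = √(SE₁² + SE₂²) = √(0.0002873025 + 0.0004016016) = 0.02625.
z* for 99% confidence is 2.576, so the margin of error is 2.576 × 0.02625 = 0.06762.
Point estimate p̂₁ − p̂₂ = 0.2530 − 0.6980 = -0.4450.
-0.4450 ± 0.06762 → (-0.5126, -0.3774).

(-0.5126, -0.3774)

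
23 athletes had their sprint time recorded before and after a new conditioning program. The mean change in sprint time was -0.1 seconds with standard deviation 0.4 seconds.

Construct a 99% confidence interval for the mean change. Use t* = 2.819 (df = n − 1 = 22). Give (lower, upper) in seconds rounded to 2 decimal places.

(-0.34, 0.14)

Paired design: SE = s_d/√n = 0.4/√23 = 0.0834.
t* = 2.819; margin of error = 2.819 × 0.0834 = 0.2351.
-0.1 ± 0.2351 → (-0.34, 0.14).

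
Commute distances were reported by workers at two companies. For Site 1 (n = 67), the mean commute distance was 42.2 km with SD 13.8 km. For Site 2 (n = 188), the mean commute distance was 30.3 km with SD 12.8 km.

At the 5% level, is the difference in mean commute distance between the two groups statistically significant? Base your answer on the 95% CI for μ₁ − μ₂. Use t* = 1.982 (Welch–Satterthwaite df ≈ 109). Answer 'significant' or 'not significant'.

significant

SE₁ = s₁/√n₁ = 13.8/√67 = 1.6859; SE₂ = 12.8/√188 = 0.9335.
Independent samples, unequal variances: SE_diff = √(SE₁² + SE₂²) = √(2.84225881 + 0.87142225) = 1.9271.
t* = 1.982, so margin of error = 1.982 × 1.9271 = 3.8195.
Difference in means = 42.2 − 30.3 = 11.9000.
11.9000 ± 3.8195 → (8.0805, 15.7195).
The interval (8.0805, 15.7195) does not contain 0, so the difference is significant.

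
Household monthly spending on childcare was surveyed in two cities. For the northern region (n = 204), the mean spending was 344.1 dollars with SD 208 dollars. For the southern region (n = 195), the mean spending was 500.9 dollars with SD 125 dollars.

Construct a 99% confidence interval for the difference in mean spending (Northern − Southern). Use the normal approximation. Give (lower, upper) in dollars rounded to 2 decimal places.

(-200.83, -112.77)

Per-group SEs: s₁/√n₁ = 208/√204 = 14.5629, s₂/√n₂ = 125/√195 = 8.9514.
Unpooled SE of the difference: √(212.07805641 + 80.12756196) = 17.0940.
Margin of error = z* · SE = 2.576 × 17.0940 = 44.0341.
x̄₁ − x̄₂ = 344.1 − 500.9 = -156.8000.
CI: -156.8000 ± 44.0341 = (-200.83, -112.77).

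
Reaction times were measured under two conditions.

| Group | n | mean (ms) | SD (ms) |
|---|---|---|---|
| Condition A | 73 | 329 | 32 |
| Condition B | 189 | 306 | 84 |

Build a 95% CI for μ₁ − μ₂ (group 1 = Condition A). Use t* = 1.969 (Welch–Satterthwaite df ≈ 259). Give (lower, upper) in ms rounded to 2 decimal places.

Per-group SEs: s₁/√n₁ = 32/√73 = 3.7453, s₂/√n₂ = 84/√189 = 6.1101.
Unpooled SE of the difference: √(14.02727209 + 37.33332201) = 7.1666.
Margin of error = t* · SE = 1.969 × 7.1666 = 14.1110.
x̄₁ − x̄₂ = 329 − 306 = 23.0000.
CI: 23.0000 ± 14.1110 = (8.89, 37.11).

(8.89, 37.11)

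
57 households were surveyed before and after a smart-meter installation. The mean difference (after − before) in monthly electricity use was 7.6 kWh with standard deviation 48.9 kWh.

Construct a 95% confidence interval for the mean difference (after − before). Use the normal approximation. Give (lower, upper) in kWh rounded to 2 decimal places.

Paired design: SE = s_d/√n = 48.9/√57 = 6.4770.
z* = 1.960; margin of error = 1.960 × 6.4770 = 12.6949.
7.6 ± 12.6949 → (-5.09, 20.29).

(-5.09, 20.29)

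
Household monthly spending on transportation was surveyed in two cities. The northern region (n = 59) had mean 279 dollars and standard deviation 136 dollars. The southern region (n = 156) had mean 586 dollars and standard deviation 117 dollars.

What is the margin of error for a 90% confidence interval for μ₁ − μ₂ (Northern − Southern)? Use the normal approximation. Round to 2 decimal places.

Per-group SEs: s₁/√n₁ = 136/√59 = 17.7057, s₂/√n₂ = 117/√156 = 9.3675.
Unpooled SE of the difference: √(313.49181249 + 87.75005625) = 20.0310.
Margin of error = z* · SE = 1.645 × 20.0310 = 32.9510.

32.95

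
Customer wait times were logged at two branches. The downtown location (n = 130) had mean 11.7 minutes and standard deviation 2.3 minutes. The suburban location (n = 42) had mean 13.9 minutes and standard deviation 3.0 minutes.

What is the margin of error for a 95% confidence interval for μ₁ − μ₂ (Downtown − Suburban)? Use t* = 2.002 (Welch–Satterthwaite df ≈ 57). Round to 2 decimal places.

1.01

Standard errors of each mean: 2.3/√130 = 0.2017 and 3.0/√42 = 0.4629.
SE(x̄₁ − x̄₂) = √(0.2017² + 0.4629²) = 0.5049 for independent samples with unequal variances.
With t* = 2.002, the margin is 2.002 × 0.5049 = 1.0108.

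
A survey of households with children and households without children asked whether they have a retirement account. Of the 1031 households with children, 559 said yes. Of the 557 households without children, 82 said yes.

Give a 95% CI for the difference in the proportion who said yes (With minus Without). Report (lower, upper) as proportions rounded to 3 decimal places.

(0.353, 0.437)

Sample proportions: 559/1031 = 0.5422, 82/557 = 0.1472.
Each SE is √(p̂(1−p̂)/n): √(0.5422·0.4578/1031) = 0.01552 and √(0.1472·0.8528/557) = 0.01501.
SE(p̂₁ − p̂₂) = √(SE₁² + SE₂²) = √(0.0002408704 + 0.0002253001) = 0.02159, since the two samples are independent.
At 95% confidence z* = 1.960; margin = 1.960 × 0.02159 = 0.04232.
The difference is 0.5422 − 0.1472 = 0.3950, so the interval is 0.3950 ± 0.04232 = (0.353, 0.437).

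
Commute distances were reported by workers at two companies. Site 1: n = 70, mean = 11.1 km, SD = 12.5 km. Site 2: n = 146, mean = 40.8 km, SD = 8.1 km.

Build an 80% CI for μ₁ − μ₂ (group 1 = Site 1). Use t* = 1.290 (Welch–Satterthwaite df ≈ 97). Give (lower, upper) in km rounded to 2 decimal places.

SE₁ = s₁/√n₁ = 12.5/√70 = 1.4940; SE₂ = 8.1/√146 = 0.6704.
Independent samples, unequal variances: SE_diff = √(SE₁² + SE₂²) = √(2.232036 + 0.44943616) = 1.6375.
t* = 1.290, so margin of error = 1.290 × 1.6375 = 2.1124.
Difference in means = 11.1 − 40.8 = -29.7000.
-29.7000 ± 2.1124 → (-31.81, -27.59).

(-31.81, -27.59)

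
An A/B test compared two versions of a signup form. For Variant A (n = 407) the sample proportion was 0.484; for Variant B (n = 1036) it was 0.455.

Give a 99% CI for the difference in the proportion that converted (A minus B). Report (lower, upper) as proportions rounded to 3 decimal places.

SE₁ = √(p̂₁(1−p̂₁)/n₁) = √(0.4840·0.5160/407) = 0.02477; SE₂ = √(0.4550·0.5450/1036) = 0.01547.
Independent samples: SE of the difference = √(SE₁² + SE₂²) = √(0.0006135529 + 0.0002393209) = 0.02920.
z* for 99% confidence is 2.576, so the margin of error is 2.576 × 0.02920 = 0.07522.
Point estimate p̂₁ − p̂₂ = 0.4840 − 0.4550 = 0.0290.
0.0290 ± 0.07522 → (-0.046, 0.104).

(-0.046, 0.104)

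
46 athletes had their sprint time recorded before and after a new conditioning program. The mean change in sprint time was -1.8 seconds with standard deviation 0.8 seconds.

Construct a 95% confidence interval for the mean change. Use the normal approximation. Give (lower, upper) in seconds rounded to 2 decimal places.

Paired design: SE = s_d/√n = 0.8/√46 = 0.1180.
z* = 1.960; margin of error = 1.960 × 0.1180 = 0.2313.
-1.8 ± 0.2313 → (-2.03, -1.57).

(-2.03, -1.57)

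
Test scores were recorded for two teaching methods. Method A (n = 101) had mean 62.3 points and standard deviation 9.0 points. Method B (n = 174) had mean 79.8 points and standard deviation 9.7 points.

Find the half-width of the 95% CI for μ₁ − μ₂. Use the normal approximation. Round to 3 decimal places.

Standard errors of each mean: 9.0/√101 = 0.8955 and 9.7/√174 = 0.7354.
SE(x̄₁ − x̄₂) = √(0.8955² + 0.7354²) = 1.1588 for independent samples with unequal variances.
With z* = 1.960, the margin is 1.960 × 1.1588 = 2.2712.

2.271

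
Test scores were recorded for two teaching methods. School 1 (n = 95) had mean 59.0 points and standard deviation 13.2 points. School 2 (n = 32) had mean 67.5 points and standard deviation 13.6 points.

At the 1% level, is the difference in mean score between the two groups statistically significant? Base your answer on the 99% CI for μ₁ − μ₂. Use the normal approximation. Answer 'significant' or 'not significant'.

Per-group SEs: s₁/√n₁ = 13.2/√95 = 1.3543, s₂/√n₂ = 13.6/√32 = 2.4042.
Unpooled SE of the difference: √(1.83412849 + 5.78017764) = 2.7594.
Margin of error = z* · SE = 2.576 × 2.7594 = 7.1082.
x̄₁ − x̄₂ = 59.0 − 67.5 = -8.5000.
CI: -8.5000 ± 7.1082 = (-15.6082, -1.3918).
The interval (-15.6082, -1.3918) does not contain 0, so the difference is significant.

significant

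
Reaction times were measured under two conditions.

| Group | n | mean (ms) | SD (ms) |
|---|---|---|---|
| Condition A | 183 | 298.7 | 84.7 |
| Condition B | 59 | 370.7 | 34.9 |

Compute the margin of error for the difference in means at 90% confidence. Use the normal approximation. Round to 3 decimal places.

Standard errors of each mean: 84.7/√183 = 6.2612 and 34.9/√59 = 4.5436.
SE(x̄₁ − x̄₂) = √(6.2612² + 4.5436²) = 7.7361 for independent samples with unequal variances.
With z* = 1.645, the margin is 1.645 × 7.7361 = 12.7259.

12.726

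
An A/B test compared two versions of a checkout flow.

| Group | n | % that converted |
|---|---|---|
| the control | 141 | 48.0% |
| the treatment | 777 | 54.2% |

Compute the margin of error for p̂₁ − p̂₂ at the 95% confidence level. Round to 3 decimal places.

0.090

The two standard errors are √(0.4800×0.5200/141) = 0.04207 and √(0.5420×0.4580/777) = 0.01787.
Because the samples are independent, SE_diff = √(0.04207² + 0.01787²) = 0.04571.
Using z* = 1.960 for 95%, ME = 1.960 × 0.04571 = 0.08959.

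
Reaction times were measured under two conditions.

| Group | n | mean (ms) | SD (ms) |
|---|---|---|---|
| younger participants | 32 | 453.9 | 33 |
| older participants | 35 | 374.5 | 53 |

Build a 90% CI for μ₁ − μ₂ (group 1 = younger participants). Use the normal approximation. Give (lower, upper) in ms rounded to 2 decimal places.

Per-group SEs: s₁/√n₁ = 33/√32 = 5.8336, s₂/√n₂ = 53/√35 = 8.9586.
Unpooled SE of the difference: √(34.03088896 + 80.25651396) = 10.6905.
Margin of error = z* · SE = 1.645 × 10.6905 = 17.5859.
x̄₁ − x̄₂ = 453.9 − 374.5 = 79.4000.
CI: 79.4000 ± 17.5859 = (61.81, 96.99).

(61.81, 96.99)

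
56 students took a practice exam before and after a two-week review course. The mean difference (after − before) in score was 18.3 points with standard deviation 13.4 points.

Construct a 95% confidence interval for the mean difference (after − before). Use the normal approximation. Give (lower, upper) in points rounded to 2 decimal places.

(14.79, 21.81)

Paired design: SE = s_d/√n = 13.4/√56 = 1.7907.
z* = 1.960; margin of error = 1.960 × 1.7907 = 3.5098.
18.3 ± 3.5098 → (14.79, 21.81).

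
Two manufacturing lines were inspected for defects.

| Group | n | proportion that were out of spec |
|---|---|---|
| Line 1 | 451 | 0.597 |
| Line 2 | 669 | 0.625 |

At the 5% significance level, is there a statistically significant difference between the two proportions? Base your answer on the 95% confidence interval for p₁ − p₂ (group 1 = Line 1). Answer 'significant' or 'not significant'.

SE₁ = √(p̂₁(1−p̂₁)/n₁) = √(0.5970·0.4030/451) = 0.02310; SE₂ = √(0.6250·0.3750/669) = 0.01872.
Independent samples: SE of the difference = √(SE₁² + SE₂²) = √(0.00053361 + 0.0003504384) = 0.02973.
z* for 95% confidence is 1.960, so the margin of error is 1.960 × 0.02973 = 0.05827.
Point estimate p̂₁ − p̂₂ = 0.5970 − 0.6250 = -0.0280.
-0.0280 ± 0.05827 → (-0.08627, 0.03027).
The interval (-0.08627, 0.03027) contains 0, so the difference is not significant.

not significant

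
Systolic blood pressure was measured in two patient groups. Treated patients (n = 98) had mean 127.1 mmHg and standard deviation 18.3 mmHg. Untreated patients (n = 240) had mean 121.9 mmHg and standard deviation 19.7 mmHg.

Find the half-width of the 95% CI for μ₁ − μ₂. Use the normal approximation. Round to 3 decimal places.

Per-group SEs: s₁/√n₁ = 18.3/√98 = 1.8486, s₂/√n₂ = 19.7/√240 = 1.2716.
Unpooled SE of the difference: √(3.41732196 + 1.61696656) = 2.2437.
Margin of error = z* · SE = 1.960 × 2.2437 = 4.3977.

4.398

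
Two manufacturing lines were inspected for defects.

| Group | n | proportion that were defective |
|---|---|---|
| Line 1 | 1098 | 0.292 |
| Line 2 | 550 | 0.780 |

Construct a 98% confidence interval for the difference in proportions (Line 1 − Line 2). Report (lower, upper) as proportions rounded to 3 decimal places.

(-0.540, -0.436)

SE₁ = √(p̂₁(1−p̂₁)/n₁) = √(0.2920·0.7080/1098) = 0.01372; SE₂ = √(0.7800·0.2200/550) = 0.01766.
Independent samples: SE of the difference = √(SE₁² + SE₂²) = √(0.0001882384 + 0.0003118756) = 0.02236.
z* for 98% confidence is 2.326, so the margin of error is 2.326 × 0.02236 = 0.05201.
Point estimate p̂₁ − p̂₂ = 0.2920 − 0.7800 = -0.4880.
-0.4880 ± 0.05201 → (-0.540, -0.436).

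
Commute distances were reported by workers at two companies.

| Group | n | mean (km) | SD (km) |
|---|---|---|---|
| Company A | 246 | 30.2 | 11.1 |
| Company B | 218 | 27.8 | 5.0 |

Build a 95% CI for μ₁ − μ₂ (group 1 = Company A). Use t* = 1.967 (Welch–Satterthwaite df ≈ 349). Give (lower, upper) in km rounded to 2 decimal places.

(0.86, 3.94)

Per-group SEs: s₁/√n₁ = 11.1/√246 = 0.7077, s₂/√n₂ = 5.0/√218 = 0.3386.
Unpooled SE of the difference: √(0.50083929 + 0.11464996) = 0.7845.
Margin of error = t* · SE = 1.967 × 0.7845 = 1.5431.
x̄₁ − x̄₂ = 30.2 − 27.8 = 2.4000.
CI: 2.4000 ± 1.5431 = (0.86, 3.94).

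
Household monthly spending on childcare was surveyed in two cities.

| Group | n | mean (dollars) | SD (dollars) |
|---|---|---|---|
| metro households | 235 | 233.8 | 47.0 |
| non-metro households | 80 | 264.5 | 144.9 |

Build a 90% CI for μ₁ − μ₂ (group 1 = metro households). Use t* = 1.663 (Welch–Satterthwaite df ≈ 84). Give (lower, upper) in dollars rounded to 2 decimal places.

Per-group SEs: s₁/√n₁ = 47.0/√235 = 3.0659, s₂/√n₂ = 144.9/√80 = 16.2003.
Unpooled SE of the difference: √(9.39974281 + 262.44972009) = 16.4879.
Margin of error = t* · SE = 1.663 × 16.4879 = 27.4194.
x̄₁ − x̄₂ = 233.8 − 264.5 = -30.7000.
CI: -30.7000 ± 27.4194 = (-58.12, -3.28).

(-58.12, -3.28)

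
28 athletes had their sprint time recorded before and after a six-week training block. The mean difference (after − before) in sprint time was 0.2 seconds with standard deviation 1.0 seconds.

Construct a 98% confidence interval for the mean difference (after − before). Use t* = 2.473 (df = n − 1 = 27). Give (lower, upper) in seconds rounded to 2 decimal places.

This is a matched-pairs design, so SE = s_d/√n = 1.0/√28 = 0.1890.
Margin = 2.473 × 0.1890 = 0.4674; the interval is 0.2 ± 0.4674 = (-0.27, 0.67).

(-0.27, 0.67)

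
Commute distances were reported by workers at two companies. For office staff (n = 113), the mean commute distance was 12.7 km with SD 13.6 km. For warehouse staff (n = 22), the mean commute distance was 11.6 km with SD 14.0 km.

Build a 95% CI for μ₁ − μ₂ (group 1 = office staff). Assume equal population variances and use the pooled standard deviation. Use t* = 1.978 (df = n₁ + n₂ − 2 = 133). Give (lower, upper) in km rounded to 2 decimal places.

Pooled variance s_p² = [112·13.6² + 21·14.0²] / (113+22−2) = 186.7032, so s_p = 13.6639.
SE_diff = s_p·√(1/n₁ + 1/n₂) = 13.6639·√(1/113 + 1/22) = 3.1841.
t* = 1.978; margin = 1.978 × 3.1841 = 6.2981.
Difference = 12.7 − 11.6 = 1.1000.
1.1000 ± 6.2981 → (-5.20, 7.40).

(-5.20, 7.40)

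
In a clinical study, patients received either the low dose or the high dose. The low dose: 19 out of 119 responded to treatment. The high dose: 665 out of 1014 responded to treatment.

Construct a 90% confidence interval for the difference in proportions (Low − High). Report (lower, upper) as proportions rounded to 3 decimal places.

(-0.557, -0.436)

Sample proportions: 19/119 = 0.1597, 665/1014 = 0.6558.
Each SE is √(p̂(1−p̂)/n): √(0.1597·0.8403/119) = 0.03358 and √(0.6558·0.3442/1014) = 0.01492.
SE(p̂₁ − p̂₂) = √(SE₁² + SE₂²) = √(0.0011276164 + 0.0002226064) = 0.03675, since the two samples are independent.
At 90% confidence z* = 1.645; margin = 1.645 × 0.03675 = 0.06045.
The difference is 0.1597 − 0.6558 = -0.4961, so the interval is -0.4961 ± 0.06045 = (-0.557, -0.436).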